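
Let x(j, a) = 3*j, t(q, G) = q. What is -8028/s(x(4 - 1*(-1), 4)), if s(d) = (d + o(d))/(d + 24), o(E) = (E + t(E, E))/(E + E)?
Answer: -78273/4 ≈ -19568.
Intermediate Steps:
o(E) = 1 (o(E) = (E + E)/(E + E) = (2*E)/((2*E)) = (2*E)*(1/(2*E)) = 1)
s(d) = (1 + d)/(24 + d) (s(d) = (d + 1)/(d + 24) = (1 + d)/(24 + d))
-8028/s(x(4 - 1*(-1), 4)) = -8028*(24 + 3*(4 - 1*(-1)))/(1 + 3*(4 - 1*(-1))) = -8028*(24 + 3*(4 + 1))/(1 + 3*(4 + 1)) = -8028*(24 + 3*5)/(1 + 3*5) = -8028*(24 + 15)/(1 + 15) = -8028/(16/39) = -8028/((1/39)*16) = -8028/16/39 = -8028*39/16 = -78273/4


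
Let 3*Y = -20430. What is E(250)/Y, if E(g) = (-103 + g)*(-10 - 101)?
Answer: 5439/2270 ≈ 2.3960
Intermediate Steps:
Y = -6810 (Y = (⅓)*(-20430) = -6810)
E(g) = 11433 - 111*g (E(g) = (-103 + g)*(-111) = 11433 - 111*g)
E(250)/Y = (11433 - 111*250)/(-6810) = (11433 - 27750)*(-1/6810) = -16317*(-1/6810) = 5439/2270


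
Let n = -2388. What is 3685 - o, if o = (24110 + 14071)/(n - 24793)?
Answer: 9109106/2471 ≈ 3686.4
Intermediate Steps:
o = -3471/2471 (o = (24110 + 14071)/(-2388 - 24793) = 38181/(-27181) = 38181*(-1/27181) = -3471/2471 ≈ -1.4047)
3685 - o = 3685 - 1*(-3471/2471) = 3685 + 3471/2471 = 9109106/2471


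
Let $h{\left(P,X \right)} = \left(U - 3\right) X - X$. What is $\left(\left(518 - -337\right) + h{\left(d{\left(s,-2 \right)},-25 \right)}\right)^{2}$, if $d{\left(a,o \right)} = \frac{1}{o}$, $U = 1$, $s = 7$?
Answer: $864900$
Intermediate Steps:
$h{\left(P,X \right)} = - 3 X$ ($h{\left(P,X \right)} = \left(1 - 3\right) X - X = - 2 X - X = - 3 X$)
$\left(\left(518 - -337\right) + h{\left(d{\left(s,-2 \right)},-25 \right)}\right)^{2} = \left(\left(518 - -337\right) - -75\right)^{2} = \left(\left(518 + 337\right) + 75\right)^{2} = \left(855 + 75\right)^{2} = 930^{2} = 864900$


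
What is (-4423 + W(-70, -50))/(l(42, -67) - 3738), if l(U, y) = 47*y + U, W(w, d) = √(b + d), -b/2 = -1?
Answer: 4423/6845 - 4*I*√3/6845 ≈ 0.64616 - 0.0010122*I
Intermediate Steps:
b = 2 (b = -2*(-1) = 2)
W(w, d) = √(2 + d)
l(U, y) = U + 47*y
(-4423 + W(-70, -50))/(l(42, -67) - 3738) = (-4423 + √(2 - 50))/((42 + 47*(-67)) - 3738) = (-4423 + √(-48))/((42 - 3149) - 3738) = (-4423 + 4*I*√3)/(-3107 - 3738) = (-4423 + 4*I*√3)/(-6845) = (-4423 + 4*I*√3)*(-1/6845) = 4423/6845 - 4*I*√3/6845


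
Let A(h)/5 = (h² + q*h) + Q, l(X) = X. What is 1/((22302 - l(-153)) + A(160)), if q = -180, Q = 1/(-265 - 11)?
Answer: 276/1781575 ≈ 0.00015492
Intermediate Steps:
Q = -1/276 (Q = 1/(-276) = -1/276 ≈ -0.0036232)
A(h) = -5/276 - 900*h + 5*h² (A(h) = 5*((h² - 180*h) - 1/276) = 5*(-1/276 + h² - 180*h) = -5/276 - 900*h + 5*h²)
1/((22302 - l(-153)) + A(160)) = 1/((22302 - 1*(-153)) + (-5/276 - 900*160 + 5*160²)) = 1/((22302 + 153) + (-5/276 - 144000 + 5*25600)) = 1/(22455 + (-5/276 - 144000 + 128000)) = 1/(22455 - 4416005/276) = 1/(1781575/276) = 276/1781575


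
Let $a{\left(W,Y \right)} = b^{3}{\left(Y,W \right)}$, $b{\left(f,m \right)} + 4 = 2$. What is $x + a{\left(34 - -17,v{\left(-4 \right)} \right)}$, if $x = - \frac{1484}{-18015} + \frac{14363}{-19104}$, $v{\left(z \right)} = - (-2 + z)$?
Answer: $- \frac{331518621}{38239840} \approx -8.6694$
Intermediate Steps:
$b{\left(f,m \right)} = -2$ ($b{\left(f,m \right)} = -4 + 2 = -2$)
$v{\left(z \right)} = 2 - z$
$a{\left(W,Y \right)} = -8$ ($a{\left(W,Y \right)} = \left(-2\right)^{3} = -8$)
$x = - \frac{25599901}{38239840}$ ($x = \left(-1484\right) \left(- \frac{1}{18015}\right) + 14363 \left(- \frac{1}{19104}\right) = \frac{1484}{18015} - \frac{14363}{19104} = - \frac{25599901}{38239840} \approx -0.66946$)
$x + a{\left(34 - -17,v{\left(-4 \right)} \right)} = - \frac{25599901}{38239840} - 8 = - \frac{331518621}{38239840}$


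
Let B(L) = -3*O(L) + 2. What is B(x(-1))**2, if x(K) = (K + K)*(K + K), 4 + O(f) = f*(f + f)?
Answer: 6724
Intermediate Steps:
O(f) = -4 + 2*f**2 (O(f) = -4 + f*(f + f) = -4 + f*(2*f) = -4 + 2*f**2)
x(K) = 4*K**2 (x(K) = (2*K)*(2*K) = 4*K**2)
B(L) = 14 - 6*L**2 (B(L) = -3*(-4 + 2*L**2) + 2 = (12 - 6*L**2) + 2 = 14 - 6*L**2)
B(x(-1))**2 = (14 - 6*(4*(-1)**2)**2)**2 = (14 - 6*(4*1)**2)**2 = (14 - 6*4**2)**2 = (14 - 6*16)**2 = (14 - 96)**2 = (-82)**2 = 6724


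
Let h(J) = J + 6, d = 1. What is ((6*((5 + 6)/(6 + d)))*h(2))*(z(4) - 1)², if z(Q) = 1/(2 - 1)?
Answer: 0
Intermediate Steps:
h(J) = 6 + J
z(Q) = 1 (z(Q) = 1/1 = 1)
((6*((5 + 6)/(6 + d)))*h(2))*(z(4) - 1)² = ((6*((5 + 6)/(6 + 1)))*(6 + 2))*(1 - 1)² = ((6*(11/7))*8)*0² = ((6*(11*(⅐)))*8)*0 = ((6*(11/7))*8)*0 = ((66/7)*8)*0 = (528/7)*0 = 0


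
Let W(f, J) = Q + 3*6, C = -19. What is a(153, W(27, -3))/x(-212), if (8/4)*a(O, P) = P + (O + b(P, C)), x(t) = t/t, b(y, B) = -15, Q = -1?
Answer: 155/2 ≈ 77.500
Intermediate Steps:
W(f, J) = 17 (W(f, J) = -1 + 3*6 = -1 + 18 = 17)
x(t) = 1
a(O, P) = -15/2 + O/2 + P/2 (a(O, P) = (P + (O - 15))/2 = (P + (-15 + O))/2 = (-15 + O + P)/2 = -15/2 + O/2 + P/2)
a(153, W(27, -3))/x(-212) = (-15/2 + (1/2)*153 + (1/2)*17)/1 = (-15/2 + 153/2 + 17/2)*1 = (155/2)*1 = 155/2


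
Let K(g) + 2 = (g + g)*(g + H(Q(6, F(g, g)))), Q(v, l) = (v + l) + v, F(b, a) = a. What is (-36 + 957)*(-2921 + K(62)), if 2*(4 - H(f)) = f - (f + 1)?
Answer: 4902483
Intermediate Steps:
Q(v, l) = l + 2*v (Q(v, l) = (l + v) + v = l + 2*v)
H(f) = 9/2 (H(f) = 4 - (f - (f + 1))/2 = 4 - (f - (1 + f))/2 = 4 - (f + (-1 - f))/2 = 4 - ½*(-1) = 4 + ½ = 9/2)
K(g) = -2 + 2*g*(9/2 + g) (K(g) = -2 + (g + g)*(g + 9/2) = -2 + (2*g)*(9/2 + g) = -2 + 2*g*(9/2 + g))
(-36 + 957)*(-2921 + K(62)) = (-36 + 957)*(-2921 + (-2 + 2*62² + 9*62)) = 921*(-2921 + (-2 + 2*3844 + 558)) = 921*(-2921 + (-2 + 7688 + 558)) = 921*(-2921 + 8244) = 921*5323 = 4902483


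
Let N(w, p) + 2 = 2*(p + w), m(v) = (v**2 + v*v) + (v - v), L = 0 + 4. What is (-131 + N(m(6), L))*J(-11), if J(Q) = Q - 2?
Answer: -247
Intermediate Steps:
L = 4
m(v) = 2*v**2 (m(v) = (v**2 + v**2) + 0 = 2*v**2 + 0 = 2*v**2)
N(w, p) = -2 + 2*p + 2*w (N(w, p) = -2 + 2*(p + w) = -2 + (2*p + 2*w) = -2 + 2*p + 2*w)
J(Q) = -2 + Q
(-131 + N(m(6), L))*J(-11) = (-131 + (-2 + 2*4 + 2*(2*6**2)))*(-2 - 11) = (-131 + (-2 + 8 + 2*(2*36)))*(-13) = (-131 + (-2 + 8 + 2*72))*(-13) = (-131 + (-2 + 8 + 144))*(-13) = (-131 + 150)*(-13) = 19*(-13) = -247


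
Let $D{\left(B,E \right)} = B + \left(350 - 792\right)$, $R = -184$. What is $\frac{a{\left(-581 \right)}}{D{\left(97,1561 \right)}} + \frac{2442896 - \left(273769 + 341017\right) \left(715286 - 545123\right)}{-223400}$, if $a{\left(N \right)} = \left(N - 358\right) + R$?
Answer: $\frac{3609117946979}{7707300} \approx 4.6827 \cdot 10^{5}$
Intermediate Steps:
$D{\left(B,E \right)} = -442 + B$ ($D{\left(B,E \right)} = B + \left(350 - 792\right) = B - 442 = -442 + B$)
$a{\left(N \right)} = -542 + N$ ($a{\left(N \right)} = \left(N - 358\right) - 184 = \left(-358 + N\right) - 184 = -542 + N$)
$\frac{a{\left(-581 \right)}}{D{\left(97,1561 \right)}} + \frac{2442896 - \left(273769 + 341017\right) \left(715286 - 545123\right)}{-223400} = \frac{-542 - 581}{-442 + 97} + \frac{2442896 - \left(273769 + 341017\right) \left(715286 - 545123\right)}{-223400} = - \frac{1123}{-345} + \left(2442896 - 614786 \cdot 170163\right) \left(- \frac{1}{223400}\right) = \left(-1123\right) \left(- \frac{1}{345}\right) + \left(2442896 - 104613830118\right) \left(- \frac{1}{223400}\right) = \frac{1123}{345} + \left(2442896 - 104613830118\right) \left(- \frac{1}{223400}\right) = \frac{1123}{345} - - \frac{52305693611}{111700} = \frac{1123}{345} + \frac{52305693611}{111700} = \frac{3609117946979}{7707300}$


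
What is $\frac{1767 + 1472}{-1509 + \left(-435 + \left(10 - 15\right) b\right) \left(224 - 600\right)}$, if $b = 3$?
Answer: $\frac{3239}{167691} \approx 0.019315$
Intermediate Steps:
$\frac{1767 + 1472}{-1509 + \left(-435 + \left(10 - 15\right) b\right) \left(224 - 600\right)} = \frac{1767 + 1472}{-1509 + \left(-435 + \left(10 - 15\right) 3\right) \left(224 - 600\right)} = \frac{1}{-1509 + \left(-435 - 15\right) \left(-376\right)} 3239 = \frac{1}{-1509 - -169200} \cdot 3239 = \frac{1}{-1509 + 169200} \cdot 3239 = \frac{1}{167691} \cdot 3239 = \frac{3239}{167691}$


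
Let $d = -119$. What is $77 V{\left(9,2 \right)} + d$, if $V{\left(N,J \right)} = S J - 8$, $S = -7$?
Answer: $-1813$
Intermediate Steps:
$V{\left(N,J \right)} = -8 - 7 J$ ($V{\left(N,J \right)} = - 7 J - 8 = -8 - 7 J$)
$77 V{\left(9,2 \right)} + d = 77 \left(-8 - 14\right) - 119 = 77 \left(-22\right) - 119 = -1694 - 119 = -1813$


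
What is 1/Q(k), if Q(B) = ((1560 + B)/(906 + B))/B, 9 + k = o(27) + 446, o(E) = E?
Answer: 79460/253 ≈ 314.07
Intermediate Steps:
k = 464 (k = -9 + (27 + 446) = -9 + 473 = 464)
Q(B) = (1560 + B)/(B*(906 + B)) (Q(B) = ((1560 + B)/(906 + B))/B = (1560 + B)/(B*(906 + B)))
1/Q(k) = 1/((1560 + 464)/(464*(906 + 464))) = 1/((1/464)*2024/1370) = 1/((1/464)*(1/1370)*2024) = 1/(253/79460) = 79460/253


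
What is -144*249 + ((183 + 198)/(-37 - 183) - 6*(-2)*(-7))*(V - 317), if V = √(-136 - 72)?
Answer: -1909383/220 - 18861*I*√13/55 ≈ -8679.0 - 1236.4*I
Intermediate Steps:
V = 4*I*√13 (V = √(-208) = 4*I*√13 ≈ 14.422*I)
-144*249 + ((183 + 198)/(-37 - 183) - 6*(-2)*(-7))*(V - 317) = -144*249 + ((183 + 198)/(-37 - 183) - 6*(-2)*(-7))*(4*I*√13 - 317) = -35856 + (381/(-220) + 12*(-7))*(-317 + 4*I*√13) = -35856 + (381*(-1/220) - 84)*(-317 + 4*I*√13) = -35856 + (-381/220 - 84)*(-317 + 4*I*√13) = -35856 - 18861*(-317 + 4*I*√13)/220 = -35856 + (5978937/220 - 18861*I*√13/55) = -1909383/220 - 18861*I*√13/55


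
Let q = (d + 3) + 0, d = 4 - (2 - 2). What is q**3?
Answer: 343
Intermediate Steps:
d = 4 (d = 4 - 1*0 = 4 + 0 = 4)
q = 7 (q = (4 + 3) + 0 = 7 + 0 = 7)
q**3 = 7**3 = 343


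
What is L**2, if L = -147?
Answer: 21609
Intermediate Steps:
L**2 = (-147)**2 = 21609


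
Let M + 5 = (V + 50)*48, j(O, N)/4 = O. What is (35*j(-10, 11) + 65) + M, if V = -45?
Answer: -1100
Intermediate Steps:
j(O, N) = 4*O
M = 235 (M = -5 + (-45 + 50)*48 = -5 + 5*48 = -5 + 240 = 235)
(35*j(-10, 11) + 65) + M = (35*(4*(-10)) + 65) + 235 = (35*(-40) + 65) + 235 = (-1400 + 65) + 235 = -1335 + 235 = -1100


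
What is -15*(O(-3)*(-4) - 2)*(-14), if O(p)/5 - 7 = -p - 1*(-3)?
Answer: -55020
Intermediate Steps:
O(p) = 50 - 5*p (O(p) = 35 + 5*(-p - 1*(-3)) = 35 + 5*(-p + 3) = 35 + 5*(3 - p) = 35 + (15 - 5*p) = 50 - 5*p)
-15*(O(-3)*(-4) - 2)*(-14) = -15*((50 - 5*(-3))*(-4) - 2)*(-14) = -15*((50 + 15)*(-4) - 2)*(-14) = -15*(65*(-4) - 2)*(-14) = -15*(-260 - 2)*(-14) = -15*(-262)*(-14) = 3930*(-14) = -55020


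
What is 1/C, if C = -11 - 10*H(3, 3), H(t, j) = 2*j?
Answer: -1/71 ≈ -0.014085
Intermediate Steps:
C = -71 (C = -11 - 20*3 = -11 - 10*6 = -11 - 60 = -71)
1/C = 1/(-71) = -1/71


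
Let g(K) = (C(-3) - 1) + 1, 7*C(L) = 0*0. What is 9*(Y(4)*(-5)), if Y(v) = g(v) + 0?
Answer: 0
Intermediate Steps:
C(L) = 0 (C(L) = (0*0)/7 = (1/7)*0 = 0)
g(K) = 0 (g(K) = (0 - 1) + 1 = -1 + 1 = 0)
Y(v) = 0 (Y(v) = 0 + 0 = 0)
9*(Y(4)*(-5)) = 9*(0*(-5)) = 9*0 = 0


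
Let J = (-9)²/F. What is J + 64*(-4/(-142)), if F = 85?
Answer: 16631/6035 ≈ 2.7558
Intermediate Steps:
J = 81/85 (J = (-9)²/85 = 81*(1/85) = 81/85 ≈ 0.95294)
J + 64*(-4/(-142)) = 81/85 + 64*(-4/(-142)) = 81/85 + 64*(-4*(-1/142)) = 81/85 + 64*(2/71) = 81/85 + 128/71 = 16631/6035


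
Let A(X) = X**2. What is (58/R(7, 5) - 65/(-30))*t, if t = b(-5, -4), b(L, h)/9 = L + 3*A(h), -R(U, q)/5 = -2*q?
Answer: 64371/50 ≈ 1287.4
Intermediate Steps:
R(U, q) = 10*q (R(U, q) = -(-10)*q = 10*q)
b(L, h) = 9*L + 27*h**2 (b(L, h) = 9*(L + 3*h**2) = 9*L + 27*h**2)
t = 387 (t = 9*(-5) + 27*(-4)**2 = -45 + 27*16 = -45 + 432 = 387)
(58/R(7, 5) - 65/(-30))*t = (58/((10*5)) - 65/(-30))*387 = (58/50 - 65*(-1/30))*387 = (58*(1/50) + 13/6)*387 = (29/25 + 13/6)*387 = (499/150)*387 = 64371/50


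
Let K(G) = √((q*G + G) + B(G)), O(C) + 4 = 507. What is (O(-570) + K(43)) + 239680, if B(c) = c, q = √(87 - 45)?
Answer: 240183 + √(86 + 43*√42) ≈ 2.4020e+5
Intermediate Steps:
q = √42 ≈ 6.4807
O(C) = 503 (O(C) = -4 + 507 = 503)
K(G) = √(2*G + G*√42) (K(G) = √((√42*G + G) + G) = √((G*√42 + G) + G) = √((G + G*√42) + G) = √(2*G + G*√42))
(O(-570) + K(43)) + 239680 = (503 + √43*√(2 + √42)) + 239680 = 240183 + √43*√(2 + √42)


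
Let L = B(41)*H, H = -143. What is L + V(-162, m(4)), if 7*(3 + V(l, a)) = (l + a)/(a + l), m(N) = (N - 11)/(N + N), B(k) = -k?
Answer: 41021/7 ≈ 5860.1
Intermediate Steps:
L = 5863 (L = -1*41*(-143) = -41*(-143) = 5863)
m(N) = (-11 + N)/(2*N) (m(N) = (-11 + N)/((2*N)) = (-11 + N)*(1/(2*N)) = (-11 + N)/(2*N))
V(l, a) = -20/7 (V(l, a) = -3 + ((l + a)/(a + l))/7 = -3 + ((a + l)/(a + l))/7 = -3 + (1/7)*1 = -3 + 1/7 = -20/7)
L + V(-162, m(4)) = 5863 - 20/7 = 41021/7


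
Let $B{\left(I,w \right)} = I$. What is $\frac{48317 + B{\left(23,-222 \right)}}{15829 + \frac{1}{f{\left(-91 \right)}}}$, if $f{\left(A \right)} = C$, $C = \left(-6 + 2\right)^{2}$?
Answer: $\frac{154688}{50653} \approx 3.0539$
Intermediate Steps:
$C = 16$ ($C = \left(-4\right)^{2} = 16$)
$f{\left(A \right)} = 16$
$\frac{48317 + B{\left(23,-222 \right)}}{15829 + \frac{1}{f{\left(-91 \right)}}} = \frac{48317 + 23}{15829 + \frac{1}{16}} = \frac{48340}{15829 + \frac{1}{16}} = \frac{48340}{\frac{253265}{16}} = 48340 \cdot \frac{16}{253265} = \frac{154688}{50653}$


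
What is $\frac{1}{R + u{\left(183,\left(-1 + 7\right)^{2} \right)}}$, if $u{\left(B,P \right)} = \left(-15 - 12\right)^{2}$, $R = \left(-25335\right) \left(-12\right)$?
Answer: $\frac{1}{304749} \approx 3.2814 \cdot 10^{-6}$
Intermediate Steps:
$R = 304020$
$u{\left(B,P \right)} = 729$ ($u{\left(B,P \right)} = \left(-27\right)^{2} = 729$)
$\frac{1}{R + u{\left(183,\left(-1 + 7\right)^{2} \right)}} = \frac{1}{304020 + 729} = \frac{1}{304749}$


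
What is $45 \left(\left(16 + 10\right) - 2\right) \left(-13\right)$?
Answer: $-14040$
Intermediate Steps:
$45 \left(\left(16 + 10\right) - 2\right) \left(-13\right) = 45 \left(26 - 2\right) \left(-13\right) = 45 \cdot 24 \left(-13\right) = 1080 \left(-13\right) = -14040$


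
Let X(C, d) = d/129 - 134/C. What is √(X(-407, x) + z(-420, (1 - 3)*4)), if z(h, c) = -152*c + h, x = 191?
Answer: √2199214739733/52503 ≈ 28.246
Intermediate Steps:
X(C, d) = -134/C + d/129 (X(C, d) = d*(1/129) - 134/C = d/129 - 134/C = -134/C + d/129)
z(h, c) = h - 152*c
√(X(-407, x) + z(-420, (1 - 3)*4)) = √((-134/(-407) + (1/129)*191) + (-420 - 152*(1 - 3)*4)) = √((-134*(-1/407) + 191/129) + (-420 - (-304)*4)) = √((134/407 + 191/129) + (-420 - 152*(-8))) = √(95023/52503 + (-420 + 1216)) = √(95023/52503 + 796) = √(41887411/52503) = √2199214739733/52503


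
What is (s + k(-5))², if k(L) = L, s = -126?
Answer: 17161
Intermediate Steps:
(s + k(-5))² = (-126 - 5)² = (-131)² = 17161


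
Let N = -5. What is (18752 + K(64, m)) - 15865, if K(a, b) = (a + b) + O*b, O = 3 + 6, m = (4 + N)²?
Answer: 2961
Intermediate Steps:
m = 1 (m = (4 - 5)² = (-1)² = 1)
O = 9
K(a, b) = a + 10*b (K(a, b) = (a + b) + 9*b = a + 10*b)
(18752 + K(64, m)) - 15865 = (18752 + (64 + 10*1)) - 15865 = (18752 + (64 + 10)) - 15865 = (18752 + 74) - 15865 = 18826 - 15865 = 2961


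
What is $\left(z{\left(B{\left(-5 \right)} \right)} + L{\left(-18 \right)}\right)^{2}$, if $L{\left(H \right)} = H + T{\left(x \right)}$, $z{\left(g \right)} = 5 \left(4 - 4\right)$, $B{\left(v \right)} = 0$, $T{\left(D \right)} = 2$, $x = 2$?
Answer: $256$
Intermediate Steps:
$z{\left(g \right)} = 0$ ($z{\left(g \right)} = 5 \cdot 0 = 0$)
$L{\left(H \right)} = 2 + H$ ($L{\left(H \right)} = H + 2 = 2 + H$)
$\left(z{\left(B{\left(-5 \right)} \right)} + L{\left(-18 \right)}\right)^{2} = \left(0 + \left(2 - 18\right)\right)^{2} = \left(0 - 16\right)^{2} = \left(-16\right)^{2} = 256$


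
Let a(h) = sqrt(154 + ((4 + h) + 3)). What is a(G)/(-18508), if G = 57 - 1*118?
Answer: -5/9254 ≈ -0.00054031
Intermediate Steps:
G = -61 (G = 57 - 118 = -61)
a(h) = sqrt(161 + h) (a(h) = sqrt(154 + (7 + h)) = sqrt(161 + h))
a(G)/(-18508) = sqrt(161 - 61)/(-18508) = sqrt(100)*(-1/18508) = 10*(-1/18508) = -5/9254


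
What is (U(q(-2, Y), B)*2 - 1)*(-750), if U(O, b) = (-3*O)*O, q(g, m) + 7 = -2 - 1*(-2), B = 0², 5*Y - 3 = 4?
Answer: 221250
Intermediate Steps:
Y = 7/5 (Y = ⅗ + (⅕)*4 = ⅗ + ⅘ = 7/5 ≈ 1.4000)
B = 0
q(g, m) = -7 (q(g, m) = -7 + (-2 - 1*(-2)) = -7 + (-2 + 2) = -7 + 0 = -7)
U(O, b) = -3*O²
(U(q(-2, Y), B)*2 - 1)*(-750) = (-3*(-7)²*2 - 1)*(-750) = (-3*49*2 - 1)*(-750) = (-147*2 - 1)*(-750) = (-294 - 1)*(-750) = -295*(-750) = 221250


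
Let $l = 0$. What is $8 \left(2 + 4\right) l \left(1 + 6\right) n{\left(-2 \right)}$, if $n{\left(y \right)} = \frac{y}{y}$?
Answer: $0$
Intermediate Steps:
$n{\left(y \right)} = 1$
$8 \left(2 + 4\right) l \left(1 + 6\right) n{\left(-2 \right)} = 8 \left(2 + 4\right) 0 \left(1 + 6\right) 1 = 8 \cdot 6 \cdot 0 \cdot 7 \cdot 1 = 8 \cdot 0 \cdot 7 \cdot 1 = 8 \cdot 0 \cdot 1 = 0 \cdot 1 = 0$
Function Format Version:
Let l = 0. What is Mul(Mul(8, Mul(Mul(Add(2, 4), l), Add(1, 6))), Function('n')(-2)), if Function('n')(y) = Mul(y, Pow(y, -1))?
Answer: 0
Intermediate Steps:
Function('n')(y) = 1
Mul(Mul(8, Mul(Mul(Add(2, 4), l), Add(1, 6))), Function('n')(-2)) = Mul(Mul(8, Mul(Mul(Add(2, 4), 0), Add(1, 6))), 1) = Mul(Mul(8, Mul(Mul(6, 0), 7)), 1) = Mul(Mul(8, Mul(0, 7)), 1) = Mul(Mul(8, 0), 1) = Mul(0, 1) = 0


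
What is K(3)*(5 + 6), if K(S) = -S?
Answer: -33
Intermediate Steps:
K(3)*(5 + 6) = (-1*3)*(5 + 6) = -3*11 = -33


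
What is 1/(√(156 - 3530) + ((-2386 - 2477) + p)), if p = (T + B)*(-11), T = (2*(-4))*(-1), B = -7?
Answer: -2437/11879625 - I*√3374/23759250 ≈ -0.00020514 - 2.4448e-6*I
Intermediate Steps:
T = 8 (T = -8*(-1) = 8)
p = -11 (p = (8 - 7)*(-11) = 1*(-11) = -11)
1/(√(156 - 3530) + ((-2386 - 2477) + p)) = 1/(√(156 - 3530) + ((-2386 - 2477) - 11)) = 1/(√(-3374) + (-4863 - 11)) = 1/(I*√3374 - 4874) = 1/(-4874 + I*√3374)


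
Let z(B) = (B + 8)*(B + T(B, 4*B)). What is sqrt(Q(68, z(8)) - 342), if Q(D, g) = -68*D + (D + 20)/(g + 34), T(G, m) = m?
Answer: I*sqrt(563968826)/337 ≈ 70.469*I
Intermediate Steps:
z(B) = 5*B*(8 + B) (z(B) = (B + 8)*(B + 4*B) = (8 + B)*(5*B) = 5*B*(8 + B))
Q(D, g) = -68*D + (20 + D)/(34 + g)
sqrt(Q(68, z(8)) - 342) = sqrt((20 - 2311*68 - 68*68*5*8*(8 + 8))/(34 + 5*8*(8 + 8)) - 342) = sqrt((20 - 157148 - 68*68*5*8*16)/(34 + 5*8*16) - 342) = sqrt((20 - 157148 - 68*68*640)/(34 + 640) - 342) = sqrt((20 - 157148 - 2959360)/674 - 342) = sqrt((1/674)*(-3116488) - 342) = sqrt(-1558244/337 - 342) = sqrt(-1673498/337) = I*sqrt(563968826)/337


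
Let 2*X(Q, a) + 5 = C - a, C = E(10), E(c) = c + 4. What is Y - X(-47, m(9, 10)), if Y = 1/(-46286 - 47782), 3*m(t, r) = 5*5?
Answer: -31357/94068 ≈ -0.33334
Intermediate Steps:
E(c) = 4 + c
C = 14 (C = 4 + 10 = 14)
m(t, r) = 25/3 (m(t, r) = (5*5)/3 = (⅓)*25 = 25/3)
Y = -1/94068 (Y = 1/(-94068) = -1/94068 ≈ -1.0631e-5)
X(Q, a) = 9/2 - a/2 (X(Q, a) = -5/2 + (14 - a)/2 = -5/2 + (7 - a/2) = 9/2 - a/2)
Y - X(-47, m(9, 10)) = -1/94068 - (9/2 - ½*25/3) = -1/94068 - (9/2 - 25/6) = -1/94068 - 1*⅓ = -1/94068 - ⅓ = -31357/94068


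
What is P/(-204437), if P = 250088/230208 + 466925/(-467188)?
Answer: -292132567/687102631644264 ≈ -4.2517e-7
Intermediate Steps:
P = 292132567/3360950472 (P = 250088*(1/230208) + 466925*(-1/467188) = 31261/28776 - 466925/467188 = 292132567/3360950472 ≈ 0.086920)
P/(-204437) = (292132567/3360950472)/(-204437) = (292132567/3360950472)*(-1/204437) = -292132567/687102631644264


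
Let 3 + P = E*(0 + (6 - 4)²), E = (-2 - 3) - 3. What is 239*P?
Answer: -8365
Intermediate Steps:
E = -8 (E = -5 - 3 = -8)
P = -35 (P = -3 - 8*(0 + (6 - 4)²) = -3 - 8*(0 + 2²) = -3 - 8*(0 + 4) = -3 - 8*4 = -3 - 32 = -35)
239*P = 239*(-35) = -8365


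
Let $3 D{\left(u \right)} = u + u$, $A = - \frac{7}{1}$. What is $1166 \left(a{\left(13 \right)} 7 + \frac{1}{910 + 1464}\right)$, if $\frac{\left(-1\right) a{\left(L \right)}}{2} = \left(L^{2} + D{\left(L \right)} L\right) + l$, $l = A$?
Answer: $- \frac{15966306763}{3561} \approx -4.4837 \cdot 10^{6}$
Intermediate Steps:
$A = -7$ ($A = \left(-7\right) 1 = -7$)
$D{\left(u \right)} = \frac{2 u}{3}$ ($D{\left(u \right)} = \frac{u + u}{3} = \frac{2 u}{3}$)
$l = -7$
$a{\left(L \right)} = 14 - \frac{10 L^{2}}{3}$ ($a{\left(L \right)} = - 2 \left(\left(L^{2} + \frac{2 L}{3} L\right) - 7\right) = - 2 \left(\left(L^{2} + \frac{2 L^{2}}{3}\right) - 7\right) = - 2 \left(\frac{5 L^{2}}{3} - 7\right) = - 2 \left(-7 + \frac{5 L^{2}}{3}\right) = 14 - \frac{10 L^{2}}{3}$)
$1166 \left(a{\left(13 \right)} 7 + \frac{1}{910 + 1464}\right) = 1166 \left(\left(14 - \frac{10 \cdot 13^{2}}{3}\right) 7 + \frac{1}{910 + 1464}\right) = 1166 \left(\left(14 - \frac{1690}{3}\right) 7 + \frac{1}{2374}\right) = 1166 \left(\left(- \frac{1648}{3}\right) 7 + \frac{1}{2374}\right) = 1166 \left(- \frac{11536}{3} + \frac{1}{2374}\right) = 1166 \left(- \frac{27386461}{7122}\right) = - \frac{15966306763}{3561}$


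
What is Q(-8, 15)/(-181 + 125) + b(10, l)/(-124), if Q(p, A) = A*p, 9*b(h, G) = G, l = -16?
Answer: 4213/1953 ≈ 2.1572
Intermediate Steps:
b(h, G) = G/9
Q(-8, 15)/(-181 + 125) + b(10, l)/(-124) = (15*(-8))/(-181 + 125) + ((⅑)*(-16))/(-124) = -120/(-56) - 16/9*(-1/124) = -120*(-1/56) + 4/279 = 15/7 + 4/279 = 4213/1953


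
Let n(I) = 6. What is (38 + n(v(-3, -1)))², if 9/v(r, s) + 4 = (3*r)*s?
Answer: 1936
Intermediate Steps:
v(r, s) = 9/(-4 + 3*r*s) (v(r, s) = 9/(-4 + (3*r)*s) = 9/(-4 + 3*r*s))
(38 + n(v(-3, -1)))² = (38 + 6)² = 44² = 1936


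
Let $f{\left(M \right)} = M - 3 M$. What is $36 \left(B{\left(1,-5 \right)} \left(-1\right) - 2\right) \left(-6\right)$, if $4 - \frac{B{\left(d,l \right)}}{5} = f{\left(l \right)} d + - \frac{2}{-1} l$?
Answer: $4752$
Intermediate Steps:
$f{\left(M \right)} = - 2 M$
$B{\left(d,l \right)} = 20 - 10 l + 10 d l$ ($B{\left(d,l \right)} = 20 - 5 \left(- 2 l d + - \frac{2}{-1} l\right) = 20 - 5 \left(- 2 d l + \left(-2\right) \left(-1\right) l\right) = 20 - 5 \left(- 2 d l + 2 l\right) = 20 - 5 \left(2 l - 2 d l\right) = 20 + \left(- 10 l + 10 d l\right) = 20 - 10 l + 10 d l$)
$36 \left(B{\left(1,-5 \right)} \left(-1\right) - 2\right) \left(-6\right) = 36 \left(\left(20 - -50 + 10 \cdot 1 \left(-5\right)\right) \left(-1\right) - 2\right) \left(-6\right) = 36 \left(\left(20 + 50 - 50\right) \left(-1\right) - 2\right) \left(-6\right) = 36 \left(20 \left(-1\right) - 2\right) \left(-6\right) = 36 \left(-20 - 2\right) \left(-6\right) = 36 \left(-22\right) \left(-6\right) = \left(-792\right) \left(-6\right) = 4752$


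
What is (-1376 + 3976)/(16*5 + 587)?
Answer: 2600/667 ≈ 3.8981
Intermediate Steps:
(-1376 + 3976)/(16*5 + 587) = 2600/(80 + 587) = 2600/667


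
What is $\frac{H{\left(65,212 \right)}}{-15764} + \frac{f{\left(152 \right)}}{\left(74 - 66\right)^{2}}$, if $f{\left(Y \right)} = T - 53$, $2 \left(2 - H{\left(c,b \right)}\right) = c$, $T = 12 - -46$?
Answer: $\frac{20193}{252224} \approx 0.08006$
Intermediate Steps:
$T = 58$ ($T = 12 + 46 = 58$)
$H{\left(c,b \right)} = 2 - \frac{c}{2}$
$f{\left(Y \right)} = 5$ ($f{\left(Y \right)} = 58 - 53 = 5$)
$\frac{H{\left(65,212 \right)}}{-15764} + \frac{f{\left(152 \right)}}{\left(74 - 66\right)^{2}} = \frac{2 - \frac{65}{2}}{-15764} + \frac{5}{\left(74 - 66\right)^{2}} = \left(2 - \frac{65}{2}\right) \left(- \frac{1}{15764}\right) + \frac{5}{8^{2}} = \left(- \frac{61}{2}\right) \left(- \frac{1}{15764}\right) + \frac{5}{64} = \frac{61}{31528} + 5 \cdot \frac{1}{64} = \frac{61}{31528} + \frac{5}{64} = \frac{20193}{252224}$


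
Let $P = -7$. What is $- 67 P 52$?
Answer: $24388$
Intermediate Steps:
$- 67 P 52 = \left(-67\right) \left(-7\right) 52 = 469 \cdot 52 = 24388$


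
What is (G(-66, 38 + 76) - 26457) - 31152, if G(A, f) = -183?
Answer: -57792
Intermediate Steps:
(G(-66, 38 + 76) - 26457) - 31152 = (-183 - 26457) - 31152 = -26640 - 31152 = -57792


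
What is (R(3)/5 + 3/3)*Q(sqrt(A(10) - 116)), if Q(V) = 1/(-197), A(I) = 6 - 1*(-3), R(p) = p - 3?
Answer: -1/197 ≈ -0.0050761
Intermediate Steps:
R(p) = -3 + p
A(I) = 9 (A(I) = 6 + 3 = 9)
Q(V) = -1/197
(R(3)/5 + 3/3)*Q(sqrt(A(10) - 116)) = ((-3 + 3)/5 + 3/3)*(-1/197) = (0*(1/5) + 3*(1/3))*(-1/197) = (0 + 1)*(-1/197) = 1*(-1/197) = -1/197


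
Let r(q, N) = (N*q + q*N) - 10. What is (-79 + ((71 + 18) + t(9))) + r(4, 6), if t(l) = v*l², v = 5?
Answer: 453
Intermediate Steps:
t(l) = 5*l²
r(q, N) = -10 + 2*N*q (r(q, N) = (N*q + N*q) - 10 = 2*N*q - 10 = -10 + 2*N*q)
(-79 + ((71 + 18) + t(9))) + r(4, 6) = (-79 + ((71 + 18) + 5*9²)) + (-10 + 2*6*4) = (-79 + (89 + 5*81)) + (-10 + 48) = (-79 + (89 + 405)) + 38 = (-79 + 494) + 38 = 415 + 38 = 453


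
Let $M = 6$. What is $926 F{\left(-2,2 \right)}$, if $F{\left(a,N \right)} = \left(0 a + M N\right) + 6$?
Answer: $16668$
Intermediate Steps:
$F{\left(a,N \right)} = 6 + 6 N$ ($F{\left(a,N \right)} = \left(0 a + 6 N\right) + 6 = \left(0 + 6 N\right) + 6 = 6 N + 6 = 6 + 6 N$)
$926 F{\left(-2,2 \right)} = 926 \left(6 + 6 \cdot 2\right) = 926 \left(6 + 12\right) = 926 \cdot 18 = 16668$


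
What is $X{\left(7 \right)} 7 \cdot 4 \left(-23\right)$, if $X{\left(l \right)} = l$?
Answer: $-4508$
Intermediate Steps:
$X{\left(7 \right)} 7 \cdot 4 \left(-23\right) = 7 \cdot 7 \cdot 4 \left(-23\right) = 7 \cdot 28 \left(-23\right) = 196 \left(-23\right) = -4508$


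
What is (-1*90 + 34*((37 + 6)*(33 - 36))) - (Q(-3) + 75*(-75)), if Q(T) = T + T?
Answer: 1155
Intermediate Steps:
Q(T) = 2*T
(-1*90 + 34*((37 + 6)*(33 - 36))) - (Q(-3) + 75*(-75)) = (-1*90 + 34*((37 + 6)*(33 - 36))) - (2*(-3) + 75*(-75)) = (-90 + 34*(43*(-3))) - (-6 - 5625) = (-90 + 34*(-129)) - 1*(-5631) = (-90 - 4386) + 5631 = -4476 + 5631 = 1155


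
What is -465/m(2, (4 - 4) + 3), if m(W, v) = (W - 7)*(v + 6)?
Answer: 31/3 ≈ 10.333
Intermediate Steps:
m(W, v) = (-7 + W)*(6 + v)
-465/m(2, (4 - 4) + 3) = -465/(-42 - 7*((4 - 4) + 3) + 6*2 + 2*((4 - 4) + 3)) = -465/(-42 - 7*(0 + 3) + 12 + 2*(0 + 3)) = -465/(-42 - 7*3 + 12 + 2*3) = -465/(-42 - 21 + 12 + 6) = -465/(-45) = -465*(-1/45) = 31/3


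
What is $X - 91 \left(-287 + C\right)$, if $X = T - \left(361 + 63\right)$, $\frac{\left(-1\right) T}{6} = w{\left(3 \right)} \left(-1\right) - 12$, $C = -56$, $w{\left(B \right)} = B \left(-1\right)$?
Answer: $30843$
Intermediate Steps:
$w{\left(B \right)} = - B$
$T = 54$ ($T = - 6 \left(\left(-1\right) 3 \left(-1\right) - 12\right) = - 6 \left(\left(-3\right) \left(-1\right) - 12\right) = - 6 \left(3 - 12\right) = \left(-6\right) \left(-9\right) = 54$)
$X = -370$ ($X = 54 - \left(361 + 63\right) = 54 - 424 = -370$)
$X - 91 \left(-287 + C\right) = -370 - 91 \left(-287 - 56\right) = -370 - -31213 = -370 + 31213 = 30843$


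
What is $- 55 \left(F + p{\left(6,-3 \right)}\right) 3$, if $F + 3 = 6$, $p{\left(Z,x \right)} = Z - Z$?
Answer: $-495$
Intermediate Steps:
$p{\left(Z,x \right)} = 0$
$F = 3$ ($F = -3 + 6 = 3$)
$- 55 \left(F + p{\left(6,-3 \right)}\right) 3 = - 55 \left(3 + 0\right) 3 = - 55 \cdot 3 \cdot 3 = \left(-55\right) 9 = -495$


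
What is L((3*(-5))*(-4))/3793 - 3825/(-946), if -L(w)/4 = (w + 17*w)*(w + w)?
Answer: -475898175/3588178 ≈ -132.63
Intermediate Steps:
L(w) = -144*w² (L(w) = -4*(w + 17*w)*(w + w) = -4*18*w*2*w = -144*w²)
L((3*(-5))*(-4))/3793 - 3825/(-946) = -144*((3*(-5))*(-4))²/3793 - 3825/(-946) = -144*(-15*(-4))²*(1/3793) - 3825*(-1/946) = -144*60²*(1/3793) + 3825/946 = -144*3600*(1/3793) + 3825/946 = -518400*1/3793 + 3825/946 = -518400/3793 + 3825/946 = -475898175/3588178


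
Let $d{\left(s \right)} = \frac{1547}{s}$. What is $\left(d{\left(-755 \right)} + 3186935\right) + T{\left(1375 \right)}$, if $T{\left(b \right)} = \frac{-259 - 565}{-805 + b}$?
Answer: $\frac{137149597334}{43035} \approx 3.1869 \cdot 10^{6}$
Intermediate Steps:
$T{\left(b \right)} = - \frac{824}{-805 + b}$
$\left(d{\left(-755 \right)} + 3186935\right) + T{\left(1375 \right)} = \left(\frac{1547}{-755} + 3186935\right) - \frac{824}{-805 + 1375} = \left(1547 \left(- \frac{1}{755}\right) + 3186935\right) - \frac{824}{570} = \left(- \frac{1547}{755} + 3186935\right) - \frac{412}{285} = \frac{2406134378}{755} - \frac{412}{285} = \frac{137149597334}{43035}$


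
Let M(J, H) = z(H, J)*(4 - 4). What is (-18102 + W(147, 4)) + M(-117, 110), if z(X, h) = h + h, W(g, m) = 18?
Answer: -18084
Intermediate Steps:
z(X, h) = 2*h
M(J, H) = 0 (M(J, H) = (2*J)*(4 - 4) = (2*J)*0 = 0)
(-18102 + W(147, 4)) + M(-117, 110) = (-18102 + 18) + 0 = -18084 + 0 = -18084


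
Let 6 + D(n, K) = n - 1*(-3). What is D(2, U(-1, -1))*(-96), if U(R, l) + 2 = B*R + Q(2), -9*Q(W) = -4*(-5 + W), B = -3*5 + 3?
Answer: 96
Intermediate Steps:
B = -12 (B = -15 + 3 = -12)
Q(W) = -20/9 + 4*W/9 (Q(W) = -(-4)*(-5 + W)/9 = -(20 - 4*W)/9 = -20/9 + 4*W/9)
U(R, l) = -10/3 - 12*R (U(R, l) = -2 + (-12*R + (-20/9 + (4/9)*2)) = -2 + (-12*R + (-20/9 + 8/9)) = -2 + (-12*R - 4/3) = -2 + (-4/3 - 12*R) = -10/3 - 12*R)
D(n, K) = -3 + n (D(n, K) = -6 + (n - 1*(-3)) = -6 + (n + 3) = -6 + (3 + n) = -3 + n)
D(2, U(-1, -1))*(-96) = (-3 + 2)*(-96) = -1*(-96) = 96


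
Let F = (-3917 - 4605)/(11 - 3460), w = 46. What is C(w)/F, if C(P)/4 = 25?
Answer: 172450/4261 ≈ 40.472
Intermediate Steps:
C(P) = 100 (C(P) = 4*25 = 100)
F = 8522/3449 (F = -8522/(-3449) = -8522*(-1/3449) = 8522/3449 ≈ 2.4709)
C(w)/F = 100/(8522/3449) = 100*(3449/8522) = 172450/4261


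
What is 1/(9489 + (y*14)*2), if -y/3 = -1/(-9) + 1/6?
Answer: 3/28397 ≈ 0.00010564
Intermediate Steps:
y = -⅚ (y = -3*(-1/(-9) + 1/6) = -3*(-1*(-⅑) + 1*(⅙)) = -3*(⅑ + ⅙) = -3*5/18 = -⅚ ≈ -0.83333)
1/(9489 + (y*14)*2) = 1/(9489 - ⅚*14*2) = 1/(9489 - 35/3*2) = 1/(9489 - 70/3) = 1/(28397/3) = 3/28397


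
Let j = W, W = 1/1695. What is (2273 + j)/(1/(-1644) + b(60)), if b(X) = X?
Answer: 2111299328/55731035 ≈ 37.884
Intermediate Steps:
W = 1/1695 ≈ 0.00058997
j = 1/1695 ≈ 0.00058997
(2273 + j)/(1/(-1644) + b(60)) = (2273 + 1/1695)/(1/(-1644) + 60) = 3852736/(1695*(-1/1644 + 60)) = 3852736/(1695*(98639/1644)) = (3852736/1695)*(1644/98639) = 2111299328/55731035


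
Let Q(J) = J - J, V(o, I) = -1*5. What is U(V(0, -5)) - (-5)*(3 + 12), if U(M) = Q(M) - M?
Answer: 80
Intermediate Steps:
V(o, I) = -5
Q(J) = 0
U(M) = -M (U(M) = 0 - M = -M)
U(V(0, -5)) - (-5)*(3 + 12) = -1*(-5) - (-5)*(3 + 12) = 5 - (-5)*15 = 5 - 1*(-75) = 5 + 75 = 80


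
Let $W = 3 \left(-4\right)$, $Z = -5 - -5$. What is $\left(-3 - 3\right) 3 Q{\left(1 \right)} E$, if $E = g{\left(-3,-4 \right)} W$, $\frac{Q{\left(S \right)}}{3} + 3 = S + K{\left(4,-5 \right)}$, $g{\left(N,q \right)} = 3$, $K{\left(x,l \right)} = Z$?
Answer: $-3888$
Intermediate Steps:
$Z = 0$ ($Z = -5 + 5 = 0$)
$K{\left(x,l \right)} = 0$
$W = -12$
$Q{\left(S \right)} = -9 + 3 S$ ($Q{\left(S \right)} = -9 + 3 \left(S + 0\right) = -9 + 3 S$)
$E = -36$ ($E = 3 \left(-12\right) = -36$)
$\left(-3 - 3\right) 3 Q{\left(1 \right)} E = \left(-3 - 3\right) 3 \left(-9 + 3 \cdot 1\right) \left(-36\right) = \left(-6\right) 3 \left(-9 + 3\right) \left(-36\right) = \left(-18\right) \left(-6\right) \left(-36\right) = 108 \left(-36\right) = -3888$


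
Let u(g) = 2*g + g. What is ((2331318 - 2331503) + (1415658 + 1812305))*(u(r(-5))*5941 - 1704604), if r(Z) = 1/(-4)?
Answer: -11032930923471/2 ≈ -5.5165e+12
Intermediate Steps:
r(Z) = -1/4
u(g) = 3*g
((2331318 - 2331503) + (1415658 + 1812305))*(u(r(-5))*5941 - 1704604) = ((2331318 - 2331503) + (1415658 + 1812305))*((3*(-1/4))*5941 - 1704604) = (-185 + 3227963)*(-3/4*5941 - 1704604) = 3227778*(-17823/4 - 1704604) = 3227778*(-6836239/4) = -11032930923471/2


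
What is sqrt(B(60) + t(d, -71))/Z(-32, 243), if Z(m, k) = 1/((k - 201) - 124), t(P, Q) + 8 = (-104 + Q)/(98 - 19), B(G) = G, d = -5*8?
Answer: -246*sqrt(34523)/79 ≈ -578.58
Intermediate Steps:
d = -40
t(P, Q) = -736/79 + Q/79 (t(P, Q) = -8 + (-104 + Q)/(98 - 19) = -8 + (-104 + Q)/79 = -8 + (-104 + Q)*(1/79) = -8 + (-104/79 + Q/79) = -736/79 + Q/79)
Z(m, k) = 1/(-325 + k) (Z(m, k) = 1/((-201 + k) - 124) = 1/(-325 + k))
sqrt(B(60) + t(d, -71))/Z(-32, 243) = sqrt(60 + (-736/79 + (1/79)*(-71)))/(1/(-325 + 243)) = sqrt(60 + (-736/79 - 71/79))/(1/(-82)) = sqrt(60 - 807/79)/(-1/82) = sqrt(3933/79)*(-82) = (3*sqrt(34523)/79)*(-82) = -246*sqrt(34523)/79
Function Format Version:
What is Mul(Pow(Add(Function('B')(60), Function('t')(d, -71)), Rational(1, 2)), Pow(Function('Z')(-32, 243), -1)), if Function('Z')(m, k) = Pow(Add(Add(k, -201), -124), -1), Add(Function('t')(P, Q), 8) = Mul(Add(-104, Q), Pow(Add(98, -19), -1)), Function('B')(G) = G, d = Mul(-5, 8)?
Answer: Mul(Rational(-246, 79), Pow(34523, Rational(1, 2))) ≈ -578.58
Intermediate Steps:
d = -40
Function('t')(P, Q) = Add(Rational(-736, 79), Mul(Rational(1, 79), Q)) (Function('t')(P, Q) = Add(-8, Mul(Add(-104, Q), Pow(Add(98, -19), -1))) = Add(-8, Mul(Add(-104, Q), Pow(79, -1))) = Add(-8, Mul(Add(-104, Q), Rational(1, 79))) = Add(-8, Add(Rational(-104, 79), Mul(Rational(1, 79), Q))) = Add(Rational(-736, 79), Mul(Rational(1, 79), Q)))
Function('Z')(m, k) = Pow(Add(-325, k), -1) (Function('Z')(m, k) = Pow(Add(Add(-201, k), -124), -1) = Pow(Add(-325, k), -1))
Mul(Pow(Add(Function('B')(60), Function('t')(d, -71)), Rational(1, 2)), Pow(Function('Z')(-32, 243), -1)) = Mul(Pow(Add(60, Add(Rational(-736, 79), Mul(Rational(1, 79), -71))), Rational(1, 2)), Pow(Pow(Add(-325, 243), -1), -1)) = Mul(Pow(Add(60, Add(Rational(-736, 79), Rational(-71, 79))), Rational(1, 2)), Pow(Pow(-82, -1), -1)) = Mul(Pow(Add(60, Rational(-807, 79)), Rational(1, 2)), Pow(Rational(-1, 82), -1)) = Mul(Pow(Rational(3933, 79), Rational(1, 2)), -82) = Mul(Mul(Rational(3, 79), Pow(34523, Rational(1, 2))), -82) = Mul(Rational(-246, 79), Pow(34523, Rational(1, 2)))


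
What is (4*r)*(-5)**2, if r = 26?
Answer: 2600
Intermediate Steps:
(4*r)*(-5)**2 = (4*26)*(-5)**2 = 104*25 = 2600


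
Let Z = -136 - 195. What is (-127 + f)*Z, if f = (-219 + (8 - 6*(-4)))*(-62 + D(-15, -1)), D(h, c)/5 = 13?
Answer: 227728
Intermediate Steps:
D(h, c) = 65 (D(h, c) = 5*13 = 65)
Z = -331
f = -561 (f = (-219 + (8 - 6*(-4)))*(-62 + 65) = (-219 + (8 + 24))*3 = (-219 + 32)*3 = -187*3 = -561)
(-127 + f)*Z = (-127 - 561)*(-331) = -688*(-331) = 227728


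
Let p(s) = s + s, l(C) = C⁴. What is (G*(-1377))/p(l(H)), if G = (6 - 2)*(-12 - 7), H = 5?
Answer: 52326/625 ≈ 83.722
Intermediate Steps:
G = -76 (G = 4*(-19) = -76)
p(s) = 2*s
(G*(-1377))/p(l(H)) = (-76*(-1377))/((2*5⁴)) = 104652/((2*625)) = 104652/1250 = 104652*(1/1250) = 52326/625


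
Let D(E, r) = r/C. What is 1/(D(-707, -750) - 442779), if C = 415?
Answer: -83/36750807 ≈ -2.2585e-6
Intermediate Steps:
D(E, r) = r/415
1/(D(-707, -750) - 442779) = 1/((1/415)*(-750) - 442779) = 1/(-150/83 - 442779) = 1/(-36750807/83) = -83/36750807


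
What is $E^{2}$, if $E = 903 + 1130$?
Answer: $4133089$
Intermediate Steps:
$E = 2033$
$E^{2} = 2033^{2} = 4133089$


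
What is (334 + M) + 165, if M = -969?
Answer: -470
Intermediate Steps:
(334 + M) + 165 = (334 - 969) + 165 = -635 + 165 = -470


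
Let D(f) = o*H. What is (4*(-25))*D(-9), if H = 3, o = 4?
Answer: -1200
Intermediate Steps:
D(f) = 12 (D(f) = 4*3 = 12)
(4*(-25))*D(-9) = (4*(-25))*12 = -100*12 = -1200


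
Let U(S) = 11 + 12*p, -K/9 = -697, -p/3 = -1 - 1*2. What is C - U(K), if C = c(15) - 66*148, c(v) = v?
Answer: -9872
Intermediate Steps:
p = 9 (p = -3*(-1 - 1*2) = -3*(-1 - 2) = -3*(-3) = 9)
K = 6273 (K = -9*(-697) = 6273)
C = -9753 (C = 15 - 66*148 = 15 - 9768 = -9753)
U(S) = 119 (U(S) = 11 + 12*9 = 11 + 108 = 119)
C - U(K) = -9753 - 1*119 = -9753 - 119 = -9872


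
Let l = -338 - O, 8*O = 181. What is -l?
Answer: 2885/8 ≈ 360.63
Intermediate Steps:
O = 181/8 (O = (1/8)*181 = 181/8 ≈ 22.625)
l = -2885/8 (l = -338 - 1*181/8 = -338 - 181/8 = -2885/8 ≈ -360.63)
-l = -1*(-2885/8) = 2885/8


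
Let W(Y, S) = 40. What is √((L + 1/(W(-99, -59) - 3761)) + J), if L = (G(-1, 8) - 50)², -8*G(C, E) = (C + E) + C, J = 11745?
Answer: √852588993/244 ≈ 119.67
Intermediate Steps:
G(C, E) = -C/4 - E/8 (G(C, E) = -((C + E) + C)/8 = -(E + 2*C)/8 = -C/4 - E/8)
L = 41209/16 (L = ((-¼*(-1) - ⅛*8) - 50)² = ((¼ - 1) - 50)² = (-¾ - 50)² = (-203/4)² = 41209/16 ≈ 2575.6)
√((L + 1/(W(-99, -59) - 3761)) + J) = √((41209/16 + 1/(40 - 3761)) + 11745) = √((41209/16 + 1/(-3721)) + 11745) = √((41209/16 - 1/3721) + 11745) = √(153338673/59536 + 11745) = √(852588993/59536) = √852588993/244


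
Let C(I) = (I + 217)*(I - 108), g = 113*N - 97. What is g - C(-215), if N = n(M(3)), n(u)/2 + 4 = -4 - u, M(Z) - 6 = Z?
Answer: -3293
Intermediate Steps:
M(Z) = 6 + Z
n(u) = -16 - 2*u (n(u) = -8 + 2*(-4 - u) = -8 + (-8 - 2*u) = -16 - 2*u)
N = -34 (N = -16 - 2*(6 + 3) = -16 - 2*9 = -16 - 18 = -34)
g = -3939 (g = 113*(-34) - 97 = -3842 - 97 = -3939)
C(I) = (-108 + I)*(217 + I) (C(I) = (217 + I)*(-108 + I) = (-108 + I)*(217 + I))
g - C(-215) = -3939 - (-23436 + (-215)² + 109*(-215)) = -3939 - (-23436 + 46225 - 23435) = -3939 - 1*(-646) = -3939 + 646 = -3293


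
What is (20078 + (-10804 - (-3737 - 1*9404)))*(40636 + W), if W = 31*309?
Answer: 1125569225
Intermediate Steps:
W = 9579
(20078 + (-10804 - (-3737 - 1*9404)))*(40636 + W) = (20078 + (-10804 - (-3737 - 1*9404)))*(40636 + 9579) = (20078 + (-10804 - (-3737 - 9404)))*50215 = (20078 + (-10804 - 1*(-13141)))*50215 = (20078 + (-10804 + 13141))*50215 = (20078 + 2337)*50215 = 22415*50215 = 1125569225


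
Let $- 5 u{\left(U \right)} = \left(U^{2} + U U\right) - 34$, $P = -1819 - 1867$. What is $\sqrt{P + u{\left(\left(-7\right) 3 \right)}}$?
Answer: $\frac{9 i \sqrt{1190}}{5} \approx 62.094 i$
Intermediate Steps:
$P = -3686$
$u{\left(U \right)} = \frac{34}{5} - \frac{2 U^{2}}{5}$ ($u{\left(U \right)} = - \frac{\left(U^{2} + U U\right) - 34}{5} = - \frac{\left(U^{2} + U^{2}\right) - 34}{5} = - \frac{2 U^{2} - 34}{5} = - \frac{-34 + 2 U^{2}}{5} = \frac{34}{5} - \frac{2 U^{2}}{5}$)
$\sqrt{P + u{\left(\left(-7\right) 3 \right)}} = \sqrt{-3686 + \left(\frac{34}{5} - \frac{2 \left(\left(-7\right) 3\right)^{2}}{5}\right)} = \sqrt{-3686 + \left(\frac{34}{5} - \frac{2 \left(-21\right)^{2}}{5}\right)} = \sqrt{-3686 + \left(\frac{34}{5} - \frac{882}{5}\right)} = \sqrt{-3686 - \frac{848}{5}} = \sqrt{- \frac{19278}{5}} = \frac{9 i \sqrt{1190}}{5}$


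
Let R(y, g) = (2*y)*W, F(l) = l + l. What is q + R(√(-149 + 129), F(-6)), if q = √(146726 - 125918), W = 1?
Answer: 102*√2 + 4*I*√5 ≈ 144.25 + 8.9443*I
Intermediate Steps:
F(l) = 2*l
R(y, g) = 2*y (R(y, g) = (2*y)*1 = 2*y)
q = 102*√2 (q = √20808 = 102*√2 ≈ 144.25)
q + R(√(-149 + 129), F(-6)) = 102*√2 + 2*√(-149 + 129) = 102*√2 + 2*√(-20) = 102*√2 + 2*(2*I*√5) = 102*√2 + 4*I*√5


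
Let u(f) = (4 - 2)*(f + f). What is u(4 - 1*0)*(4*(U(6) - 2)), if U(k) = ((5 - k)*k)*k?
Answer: -2432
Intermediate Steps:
U(k) = k²*(5 - k) (U(k) = (k*(5 - k))*k = k²*(5 - k))
u(f) = 4*f (u(f) = 2*(2*f) = 4*f)
u(4 - 1*0)*(4*(U(6) - 2)) = (4*(4 - 1*0))*(4*(6²*(5 - 1*6) - 2)) = (4*(4 + 0))*(4*(36*(5 - 6) - 2)) = (4*4)*(4*(36*(-1) - 2)) = 16*(4*(-36 - 2)) = 16*(4*(-38)) = 16*(-152) = -2432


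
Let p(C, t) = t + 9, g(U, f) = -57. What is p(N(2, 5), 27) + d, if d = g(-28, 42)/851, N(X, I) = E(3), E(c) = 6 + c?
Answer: 30579/851 ≈ 35.933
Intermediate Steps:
N(X, I) = 9 (N(X, I) = 6 + 3 = 9)
p(C, t) = 9 + t
d = -57/851 ≈ -0.066980
p(N(2, 5), 27) + d = (9 + 27) - 57/851 = 36 - 57/851 = 30579/851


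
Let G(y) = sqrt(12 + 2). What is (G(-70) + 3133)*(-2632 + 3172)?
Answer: 1691820 + 540*sqrt(14) ≈ 1.6938e+6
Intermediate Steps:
G(y) = sqrt(14)
(G(-70) + 3133)*(-2632 + 3172) = (sqrt(14) + 3133)*(-2632 + 3172) = (3133 + sqrt(14))*540 = 1691820 + 540*sqrt(14)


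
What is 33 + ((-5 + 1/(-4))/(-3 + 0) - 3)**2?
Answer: 553/16 ≈ 34.563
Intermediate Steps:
33 + ((-5 + 1/(-4))/(-3 + 0) - 3)**2 = 33 + ((-5 - 1/4)/(-3) - 3)**2 = 33 + (-21/4*(-1/3) - 3)**2 = 33 + (7/4 - 3)**2 = 33 + (-5/4)**2 = 33 + 25/16 = 553/16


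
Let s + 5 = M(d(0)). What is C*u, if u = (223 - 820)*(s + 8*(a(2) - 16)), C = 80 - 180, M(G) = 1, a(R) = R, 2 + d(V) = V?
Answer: -6925200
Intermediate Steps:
d(V) = -2 + V
s = -4 (s = -5 + 1 = -4)
C = -100
u = 69252 (u = (223 - 820)*(-4 + 8*(2 - 16)) = -597*(-4 + 8*(-14)) = -597*(-4 - 112) = -597*(-116) = 69252)
C*u = -100*69252 = -6925200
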